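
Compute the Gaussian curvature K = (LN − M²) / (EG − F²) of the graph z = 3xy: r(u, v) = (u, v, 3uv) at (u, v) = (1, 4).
K = -9/23716

Coefficients of the first fundamental form: E = 9*v^2 + 1, F = 9*u*v, G = 9*u^2 + 1.
Coefficients of the second fundamental form: L = 0, M = 3/sqrt(9*u^2 + 9*v^2 + 1), N = 0.
Assemble K = (LN − M²)/(EG − F²) = -9/(81*u^4 + 162*u^2*v^2 + 18*u^2 + 81*v^4 + 18*v^2 + 1). At (u, v) = (1, 4): K = -9/23716.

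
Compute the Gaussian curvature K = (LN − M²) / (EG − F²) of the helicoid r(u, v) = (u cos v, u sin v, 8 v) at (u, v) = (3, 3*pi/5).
K = -64/5329

Coefficients of the first fundamental form: E = 1, F = 0, G = u^2 + 64.
Coefficients of the second fundamental form: L = 0, M = -8/sqrt(u^2 + 64), N = 0.
Assemble K = (LN − M²)/(EG − F²) = -64/(u^2 + 64)^2. At (u, v) = (3, 3*pi/5): K = -64/5329.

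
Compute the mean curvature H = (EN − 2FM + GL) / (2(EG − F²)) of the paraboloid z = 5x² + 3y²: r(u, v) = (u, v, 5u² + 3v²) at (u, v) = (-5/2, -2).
H = 2603*sqrt(770)/592900

With E = 100*u^2 + 1, F = 60*u*v, G = 36*v^2 + 1, L = 10/sqrt(100*u^2 + 36*v^2 + 1), M = 0, N = 6/sqrt(100*u^2 + 36*v^2 + 1), assemble
  H = (EN − 2FM + GL) / (2(EG − F²)) = 4*(75*u^2 + 45*v^2 + 2)/(100*u^2 + 36*v^2 + 1)^(3/2).
At (u, v) = (-5/2, -2): H = 2603*sqrt(770)/592900.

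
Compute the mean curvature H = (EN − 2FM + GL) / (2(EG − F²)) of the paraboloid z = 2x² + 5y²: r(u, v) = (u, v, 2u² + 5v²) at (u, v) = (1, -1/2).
H = 137*sqrt(42)/1764

With E = 16*u^2 + 1, F = 40*u*v, G = 100*v^2 + 1, L = 4/sqrt(16*u^2 + 100*v^2 + 1), M = 0, N = 10/sqrt(16*u^2 + 100*v^2 + 1), assemble
  H = (EN − 2FM + GL) / (2(EG − F²)) = (80*u^2 + 200*v^2 + 7)/(16*u^2 + 100*v^2 + 1)^(3/2).
At (u, v) = (1, -1/2): H = 137*sqrt(42)/1764.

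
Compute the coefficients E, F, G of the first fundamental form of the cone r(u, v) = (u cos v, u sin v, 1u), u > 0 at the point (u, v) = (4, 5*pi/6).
E = 2;  F = 0;  G = 16

Partials: r_u = (cos(v), sin(v), 1), r_v = (-u*sin(v), u*cos(v), 0). As functions of (u, v):
  E = r_u · r_u = 2,
  F = r_u · r_v = 0,
  G = r_v · r_v = u^2.
Evaluating at (u, v) = (4, 5*pi/6): E = 2, F = 0, G = 16.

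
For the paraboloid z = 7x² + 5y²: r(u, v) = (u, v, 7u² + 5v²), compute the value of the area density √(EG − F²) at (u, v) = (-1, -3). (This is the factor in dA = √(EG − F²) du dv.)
√(EG − F²)|_{(-1, -3)} = sqrt(1097)

E = 196*u^2 + 1, F = 140*u*v, G = 100*v^2 + 1, so EG − F² = 196*u^2 + 100*v^2 + 1. Taking the positive square root: √(EG − F²) = sqrt(196*u^2 + 100*v^2 + 1). At (u, v) = (-1, -3): sqrt(1097).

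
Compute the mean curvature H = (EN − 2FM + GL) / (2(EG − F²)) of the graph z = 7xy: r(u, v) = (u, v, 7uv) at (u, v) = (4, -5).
H = 343*sqrt(2010)/202005

With E = 49*v^2 + 1, F = 49*u*v, G = 49*u^2 + 1, L = 0, M = 7/sqrt(49*u^2 + 49*v^2 + 1), N = 0, assemble
  H = (EN − 2FM + GL) / (2(EG − F²)) = -343*u*v/(49*u^2 + 49*v^2 + 1)^(3/2).
At (u, v) = (4, -5): H = 343*sqrt(2010)/202005.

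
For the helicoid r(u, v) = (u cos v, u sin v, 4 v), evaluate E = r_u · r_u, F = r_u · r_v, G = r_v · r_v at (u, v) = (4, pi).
E = 1;  F = 0;  G = 32

Partials: r_u = (cos(v), sin(v), 0), r_v = (-u*sin(v), u*cos(v), 4). As functions of (u, v):
  E = r_u · r_u = 1,
  F = r_u · r_v = 0,
  G = r_v · r_v = u^2 + 16.
Evaluating at (u, v) = (4, pi): E = 1, F = 0, G = 32.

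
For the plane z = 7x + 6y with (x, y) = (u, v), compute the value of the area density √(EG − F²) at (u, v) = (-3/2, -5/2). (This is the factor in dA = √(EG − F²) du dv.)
√(EG − F²)|_{(-3/2, -5/2)} = sqrt(86)

E = 50, F = 42, G = 37, so EG − F² = 86. Taking the positive square root: √(EG − F²) = sqrt(86). At (u, v) = (-3/2, -5/2): sqrt(86).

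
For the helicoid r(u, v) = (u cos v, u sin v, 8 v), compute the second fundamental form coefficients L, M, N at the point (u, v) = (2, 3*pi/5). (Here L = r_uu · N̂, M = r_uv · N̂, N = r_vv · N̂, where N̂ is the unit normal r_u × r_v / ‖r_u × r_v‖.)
L = 0;  M = -4*sqrt(17)/17;  N = 0

Compute the unit normal N̂(u, v) = (8*sin(v)/sqrt(u^2 + 64), -8*cos(v)/sqrt(u^2 + 64), u/sqrt(u^2 + 64)), and the second partials r_uu, r_uv, r_vv. Take dot products:
  L(u, v) = r_uu · N̂ = 0,
  M(u, v) = r_uv · N̂ = -8/sqrt(u^2 + 64),
  N(u, v) = r_vv · N̂ = 0.
Evaluating at (u, v) = (2, 3*pi/5):
  L = 0, M = -4*sqrt(17)/17, N = 0.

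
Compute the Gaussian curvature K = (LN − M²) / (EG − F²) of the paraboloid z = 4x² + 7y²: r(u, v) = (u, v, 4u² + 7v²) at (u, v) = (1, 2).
K = 112/720801

Coefficients of the first fundamental form: E = 64*u^2 + 1, F = 112*u*v, G = 196*v^2 + 1.
Coefficients of the second fundamental form: L = 8/sqrt(64*u^2 + 196*v^2 + 1), M = 0, N = 14/sqrt(64*u^2 + 196*v^2 + 1).
Assemble K = (LN − M²)/(EG − F²) = 112/(4096*u^4 + 25088*u^2*v^2 + 128*u^2 + 38416*v^4 + 392*v^2 + 1). At (u, v) = (1, 2): K = 112/720801.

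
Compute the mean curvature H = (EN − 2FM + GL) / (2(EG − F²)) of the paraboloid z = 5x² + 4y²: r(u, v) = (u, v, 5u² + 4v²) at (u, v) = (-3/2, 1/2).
H = 989*sqrt(2)/5324

With E = 100*u^2 + 1, F = 80*u*v, G = 64*v^2 + 1, L = 10/sqrt(100*u^2 + 64*v^2 + 1), M = 0, N = 8/sqrt(100*u^2 + 64*v^2 + 1), assemble
  H = (EN − 2FM + GL) / (2(EG − F²)) = (400*u^2 + 320*v^2 + 9)/(100*u^2 + 64*v^2 + 1)^(3/2).
At (u, v) = (-3/2, 1/2): H = 989*sqrt(2)/5324.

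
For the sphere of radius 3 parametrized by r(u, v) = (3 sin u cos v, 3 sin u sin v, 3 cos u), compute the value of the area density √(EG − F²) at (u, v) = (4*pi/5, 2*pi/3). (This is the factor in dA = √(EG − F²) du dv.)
√(EG − F²)|_{(4*pi/5, 2*pi/3)} = 9*sqrt(10 - 2*sqrt(5))/4

E = 9, F = 0, G = 9*sin(u)^2, so EG − F² = 81*sin(u)^2. Taking the positive square root: √(EG − F²) = 9*Abs(sin(u)). At (u, v) = (4*pi/5, 2*pi/3): 9*sqrt(10 - 2*sqrt(5))/4.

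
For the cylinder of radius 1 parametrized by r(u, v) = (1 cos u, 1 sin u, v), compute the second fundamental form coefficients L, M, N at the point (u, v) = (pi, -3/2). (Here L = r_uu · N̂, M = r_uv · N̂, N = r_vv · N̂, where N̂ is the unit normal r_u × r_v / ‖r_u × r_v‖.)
L = -1;  M = 0;  N = 0

Compute the unit normal N̂(u, v) = (cos(u), sin(u), 0), and the second partials r_uu, r_uv, r_vv. Take dot products:
  L(u, v) = r_uu · N̂ = -1,
  M(u, v) = r_uv · N̂ = 0,
  N(u, v) = r_vv · N̂ = 0.
Evaluating at (u, v) = (pi, -3/2):
  L = -1, M = 0, N = 0.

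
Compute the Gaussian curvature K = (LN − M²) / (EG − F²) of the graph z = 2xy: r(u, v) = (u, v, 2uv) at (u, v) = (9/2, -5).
K = -1/8281

Coefficients of the first fundamental form: E = 4*v^2 + 1, F = 4*u*v, G = 4*u^2 + 1.
Coefficients of the second fundamental form: L = 0, M = 2/sqrt(4*u^2 + 4*v^2 + 1), N = 0.
Assemble K = (LN − M²)/(EG − F²) = -4/(16*u^4 + 32*u^2*v^2 + 8*u^2 + 16*v^4 + 8*v^2 + 1). At (u, v) = (9/2, -5): K = -1/8281.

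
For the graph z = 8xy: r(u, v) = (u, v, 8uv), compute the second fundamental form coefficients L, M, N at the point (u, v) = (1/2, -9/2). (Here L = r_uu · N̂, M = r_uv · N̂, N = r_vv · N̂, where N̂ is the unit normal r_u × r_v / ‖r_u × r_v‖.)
L = 0;  M = 8*sqrt(1313)/1313;  N = 0

Compute the unit normal N̂(u, v) = (-8*v/sqrt(64*u^2 + 64*v^2 + 1), -8*u/sqrt(64*u^2 + 64*v^2 + 1), 1/sqrt(64*u^2 + 64*v^2 + 1)), and the second partials r_uu, r_uv, r_vv. Take dot products:
  L(u, v) = r_uu · N̂ = 0,
  M(u, v) = r_uv · N̂ = 8/sqrt(64*u^2 + 64*v^2 + 1),
  N(u, v) = r_vv · N̂ = 0.
Evaluating at (u, v) = (1/2, -9/2):
  L = 0, M = 8*sqrt(1313)/1313, N = 0.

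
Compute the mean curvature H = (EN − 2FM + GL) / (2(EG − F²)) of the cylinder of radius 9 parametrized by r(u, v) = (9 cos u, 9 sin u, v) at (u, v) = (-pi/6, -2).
H = -1/18

With E = 81, F = 0, G = 1, L = -9, M = 0, N = 0, assemble
  H = (EN − 2FM + GL) / (2(EG − F²)) = -1/18.
At (u, v) = (-pi/6, -2): H = -1/18.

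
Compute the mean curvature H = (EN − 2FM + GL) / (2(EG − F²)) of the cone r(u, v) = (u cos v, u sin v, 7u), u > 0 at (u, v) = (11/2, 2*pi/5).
H = 7*sqrt(2)/110

With E = 50, F = 0, G = u^2, L = 0, M = 0, N = 7*sqrt(2)*u^2/(10*Abs(u)), assemble
  H = (EN − 2FM + GL) / (2(EG − F²)) = 7*sqrt(2)/(20*Abs(u)).
At (u, v) = (11/2, 2*pi/5): H = 7*sqrt(2)/110.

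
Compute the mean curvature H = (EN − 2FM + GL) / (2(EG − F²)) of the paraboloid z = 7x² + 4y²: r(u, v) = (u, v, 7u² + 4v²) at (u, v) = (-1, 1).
H = 1243*sqrt(29)/22707

With E = 196*u^2 + 1, F = 112*u*v, G = 64*v^2 + 1, L = 14/sqrt(196*u^2 + 64*v^2 + 1), M = 0, N = 8/sqrt(196*u^2 + 64*v^2 + 1), assemble
  H = (EN − 2FM + GL) / (2(EG − F²)) = (784*u^2 + 448*v^2 + 11)/(196*u^2 + 64*v^2 + 1)^(3/2).
At (u, v) = (-1, 1): H = 1243*sqrt(29)/22707.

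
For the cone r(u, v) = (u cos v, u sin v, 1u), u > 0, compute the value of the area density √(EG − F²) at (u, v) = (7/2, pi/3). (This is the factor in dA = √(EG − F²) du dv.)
√(EG − F²)|_{(7/2, pi/3)} = 7*sqrt(2)/2

E = 2, F = 0, G = u^2, so EG − F² = 2*u^2. Taking the positive square root: √(EG − F²) = sqrt(2)*Abs(u). At (u, v) = (7/2, pi/3): 7*sqrt(2)/2.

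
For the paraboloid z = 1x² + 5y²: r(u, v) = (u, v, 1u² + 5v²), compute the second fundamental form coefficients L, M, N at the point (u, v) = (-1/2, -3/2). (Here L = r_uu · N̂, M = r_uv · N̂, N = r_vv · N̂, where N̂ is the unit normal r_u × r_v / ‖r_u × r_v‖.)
L = 2*sqrt(227)/227;  M = 0;  N = 10*sqrt(227)/227

Compute the unit normal N̂(u, v) = (-2*u/sqrt(4*u^2 + 100*v^2 + 1), -10*v/sqrt(4*u^2 + 100*v^2 + 1), 1/sqrt(4*u^2 + 100*v^2 + 1)), and the second partials r_uu, r_uv, r_vv. Take dot products:
  L(u, v) = r_uu · N̂ = 2/sqrt(4*u^2 + 100*v^2 + 1),
  M(u, v) = r_uv · N̂ = 0,
  N(u, v) = r_vv · N̂ = 10/sqrt(4*u^2 + 100*v^2 + 1).
Evaluating at (u, v) = (-1/2, -3/2):
  L = 2*sqrt(227)/227, M = 0, N = 10*sqrt(227)/227.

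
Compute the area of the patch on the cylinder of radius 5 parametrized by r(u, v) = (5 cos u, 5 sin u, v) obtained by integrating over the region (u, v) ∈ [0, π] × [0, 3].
Area = 15*pi

Area = ∫∫ √(EG − F²) du dv with √(EG − F²) = 5. Integrating over [0, π] × [0, 3] gives 15*pi.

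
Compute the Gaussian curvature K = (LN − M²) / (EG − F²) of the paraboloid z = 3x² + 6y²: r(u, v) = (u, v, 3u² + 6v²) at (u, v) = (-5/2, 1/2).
K = 18/17161

Coefficients of the first fundamental form: E = 36*u^2 + 1, F = 72*u*v, G = 144*v^2 + 1.
Coefficients of the second fundamental form: L = 6/sqrt(36*u^2 + 144*v^2 + 1), M = 0, N = 12/sqrt(36*u^2 + 144*v^2 + 1).
Assemble K = (LN − M²)/(EG − F²) = 72/(1296*u^4 + 10368*u^2*v^2 + 72*u^2 + 20736*v^4 + 288*v^2 + 1). At (u, v) = (-5/2, 1/2): K = 18/17161.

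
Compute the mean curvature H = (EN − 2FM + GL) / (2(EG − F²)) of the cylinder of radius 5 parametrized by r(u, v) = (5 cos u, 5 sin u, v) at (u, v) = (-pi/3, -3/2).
H = -1/10

With E = 25, F = 0, G = 1, L = -5, M = 0, N = 0, assemble
  H = (EN − 2FM + GL) / (2(EG − F²)) = -1/10.
At (u, v) = (-pi/3, -3/2): H = -1/10.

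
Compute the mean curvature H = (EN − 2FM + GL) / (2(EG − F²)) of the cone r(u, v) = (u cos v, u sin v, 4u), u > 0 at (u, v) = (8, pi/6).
H = sqrt(17)/68

With E = 17, F = 0, G = u^2, L = 0, M = 0, N = 4*sqrt(17)*u^2/(17*Abs(u)), assemble
  H = (EN − 2FM + GL) / (2(EG − F²)) = 2*sqrt(17)/(17*Abs(u)).
At (u, v) = (8, pi/6): H = sqrt(17)/68.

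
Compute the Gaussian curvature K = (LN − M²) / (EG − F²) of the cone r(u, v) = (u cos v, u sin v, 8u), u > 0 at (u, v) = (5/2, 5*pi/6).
K = 0

Coefficients of the first fundamental form: E = 65, F = 0, G = u^2.
Coefficients of the second fundamental form: L = 0, M = 0, N = 8*sqrt(65)*u^2/(65*Abs(u)).
Assemble K = (LN − M²)/(EG − F²) = 0. At (u, v) = (5/2, 5*pi/6): K = 0.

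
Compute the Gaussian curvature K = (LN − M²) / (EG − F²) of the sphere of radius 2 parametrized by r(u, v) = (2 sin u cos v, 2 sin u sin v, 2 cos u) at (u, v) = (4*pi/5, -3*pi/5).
K = 1/4

Coefficients of the first fundamental form: E = 4, F = 0, G = 4*sin(u)^2.
Coefficients of the second fundamental form: L = -2*sin(u)/Abs(sin(u)), M = 0, N = -2*sin(u)^3/Abs(sin(u)).
Assemble K = (LN − M²)/(EG − F²) = 1/4. At (u, v) = (4*pi/5, -3*pi/5): K = 1/4.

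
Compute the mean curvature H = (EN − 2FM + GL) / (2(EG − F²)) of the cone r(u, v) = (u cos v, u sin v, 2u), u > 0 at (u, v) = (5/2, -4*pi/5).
H = 2*sqrt(5)/25

With E = 5, F = 0, G = u^2, L = 0, M = 0, N = 2*sqrt(5)*u^2/(5*Abs(u)), assemble
  H = (EN − 2FM + GL) / (2(EG − F²)) = sqrt(5)/(5*Abs(u)).
At (u, v) = (5/2, -4*pi/5): H = 2*sqrt(5)/25.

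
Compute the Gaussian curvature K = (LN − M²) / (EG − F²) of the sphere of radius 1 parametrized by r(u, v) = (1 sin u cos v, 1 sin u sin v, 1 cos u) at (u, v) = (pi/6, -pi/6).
K = 1

Coefficients of the first fundamental form: E = 1, F = 0, G = sin(u)^2.
Coefficients of the second fundamental form: L = -sin(u)/Abs(sin(u)), M = 0, N = -sin(u)^3/Abs(sin(u)).
Assemble K = (LN − M²)/(EG − F²) = 1. At (u, v) = (pi/6, -pi/6): K = 1.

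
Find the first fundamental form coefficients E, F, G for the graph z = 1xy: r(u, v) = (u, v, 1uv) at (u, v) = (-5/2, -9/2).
E = 85/4;  F = 45/4;  G = 29/4

Partials: r_u = (1, 0, v), r_v = (0, 1, u). As functions of (u, v):
  E = r_u · r_u = v^2 + 1,
  F = r_u · r_v = u*v,
  G = r_v · r_v = u^2 + 1.
Evaluating at (u, v) = (-5/2, -9/2): E = 85/4, F = 45/4, G = 29/4.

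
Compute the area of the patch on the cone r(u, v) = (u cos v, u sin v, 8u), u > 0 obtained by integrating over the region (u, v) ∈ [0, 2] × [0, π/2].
Area = sqrt(65)*pi

Area = ∫∫ √(EG − F²) du dv with √(EG − F²) = sqrt(65)*Abs(u). Integrating over [0, 2] × [0, π/2] gives sqrt(65)*pi.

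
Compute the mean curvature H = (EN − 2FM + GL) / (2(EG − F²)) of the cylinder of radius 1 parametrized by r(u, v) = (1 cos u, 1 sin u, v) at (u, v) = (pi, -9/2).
H = -1/2

With E = 1, F = 0, G = 1, L = -1, M = 0, N = 0, assemble
  H = (EN − 2FM + GL) / (2(EG − F²)) = -1/2.
At (u, v) = (pi, -9/2): H = -1/2.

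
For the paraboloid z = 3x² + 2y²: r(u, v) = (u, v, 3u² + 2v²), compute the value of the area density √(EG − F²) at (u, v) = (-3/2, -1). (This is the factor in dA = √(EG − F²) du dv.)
√(EG − F²)|_{(-3/2, -1)} = 7*sqrt(2)

E = 36*u^2 + 1, F = 24*u*v, G = 16*v^2 + 1, so EG − F² = 36*u^2 + 16*v^2 + 1. Taking the positive square root: √(EG − F²) = sqrt(36*u^2 + 16*v^2 + 1). At (u, v) = (-3/2, -1): 7*sqrt(2).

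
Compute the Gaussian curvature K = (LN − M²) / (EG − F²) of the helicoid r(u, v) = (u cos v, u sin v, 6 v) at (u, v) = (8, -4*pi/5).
K = -9/2500

Coefficients of the first fundamental form: E = 1, F = 0, G = u^2 + 36.
Coefficients of the second fundamental form: L = 0, M = -6/sqrt(u^2 + 36), N = 0.
Assemble K = (LN − M²)/(EG − F²) = -36/(u^2 + 36)^2. At (u, v) = (8, -4*pi/5): K = -9/2500.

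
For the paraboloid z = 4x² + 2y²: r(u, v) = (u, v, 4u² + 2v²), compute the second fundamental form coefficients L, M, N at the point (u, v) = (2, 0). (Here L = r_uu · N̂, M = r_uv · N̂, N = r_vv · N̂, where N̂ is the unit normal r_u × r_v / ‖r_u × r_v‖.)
L = 8*sqrt(257)/257;  M = 0;  N = 4*sqrt(257)/257

Compute the unit normal N̂(u, v) = (-8*u/sqrt(64*u^2 + 16*v^2 + 1), -4*v/sqrt(64*u^2 + 16*v^2 + 1), 1/sqrt(64*u^2 + 16*v^2 + 1)), and the second partials r_uu, r_uv, r_vv. Take dot products:
  L(u, v) = r_uu · N̂ = 8/sqrt(64*u^2 + 16*v^2 + 1),
  M(u, v) = r_uv · N̂ = 0,
  N(u, v) = r_vv · N̂ = 4/sqrt(64*u^2 + 16*v^2 + 1).
Evaluating at (u, v) = (2, 0):
  L = 8*sqrt(257)/257, M = 0, N = 4*sqrt(257)/257.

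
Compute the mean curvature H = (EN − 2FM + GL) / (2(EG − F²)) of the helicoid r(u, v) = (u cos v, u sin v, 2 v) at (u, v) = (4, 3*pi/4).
H = 0

With E = 1, F = 0, G = u^2 + 4, L = 0, M = -2/sqrt(u^2 + 4), N = 0, assemble
  H = (EN − 2FM + GL) / (2(EG − F²)) = 0.
At (u, v) = (4, 3*pi/4): H = 0.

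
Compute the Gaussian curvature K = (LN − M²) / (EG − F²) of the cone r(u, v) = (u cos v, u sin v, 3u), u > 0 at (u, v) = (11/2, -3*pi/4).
K = 0

Coefficients of the first fundamental form: E = 10, F = 0, G = u^2.
Coefficients of the second fundamental form: L = 0, M = 0, N = 3*sqrt(10)*u^2/(10*Abs(u)).
Assemble K = (LN − M²)/(EG − F²) = 0. At (u, v) = (11/2, -3*pi/4): K = 0.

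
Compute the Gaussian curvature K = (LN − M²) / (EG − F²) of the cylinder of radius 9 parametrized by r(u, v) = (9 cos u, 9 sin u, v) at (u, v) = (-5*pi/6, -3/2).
K = 0

Coefficients of the first fundamental form: E = 81, F = 0, G = 1.
Coefficients of the second fundamental form: L = -9, M = 0, N = 0.
Assemble K = (LN − M²)/(EG − F²) = 0. At (u, v) = (-5*pi/6, -3/2): K = 0.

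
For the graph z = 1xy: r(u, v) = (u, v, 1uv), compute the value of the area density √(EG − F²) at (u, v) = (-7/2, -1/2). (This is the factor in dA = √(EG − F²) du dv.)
√(EG − F²)|_{(-7/2, -1/2)} = 3*sqrt(6)/2

E = v^2 + 1, F = u*v, G = u^2 + 1, so EG − F² = u^2 + v^2 + 1. Taking the positive square root: √(EG − F²) = sqrt(u^2 + v^2 + 1). At (u, v) = (-7/2, -1/2): 3*sqrt(6)/2.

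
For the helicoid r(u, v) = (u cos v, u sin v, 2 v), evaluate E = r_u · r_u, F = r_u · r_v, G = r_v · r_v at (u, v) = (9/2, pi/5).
E = 1;  F = 0;  G = 97/4

Partials: r_u = (cos(v), sin(v), 0), r_v = (-u*sin(v), u*cos(v), 2). As functions of (u, v):
  E = r_u · r_u = 1,
  F = r_u · r_v = 0,
  G = r_v · r_v = u^2 + 4.
Evaluating at (u, v) = (9/2, pi/5): E = 1, F = 0, G = 97/4.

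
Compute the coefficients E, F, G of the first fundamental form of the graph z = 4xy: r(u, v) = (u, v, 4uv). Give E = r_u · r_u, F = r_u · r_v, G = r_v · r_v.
E = 16*v^2 + 1;  F = 16*u*v;  G = 16*u^2 + 1

Compute partials: r_u = (1, 0, 4*v), r_v = (0, 1, 4*u). Then
  E = r_u · r_u = 16*v^2 + 1,
  F = r_u · r_v = 16*u*v,
  G = r_v · r_v = 16*u^2 + 1.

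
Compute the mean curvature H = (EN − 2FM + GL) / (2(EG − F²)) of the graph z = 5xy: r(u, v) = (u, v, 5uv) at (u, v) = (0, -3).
H = 0

With E = 25*v^2 + 1, F = 25*u*v, G = 25*u^2 + 1, L = 0, M = 5/sqrt(25*u^2 + 25*v^2 + 1), N = 0, assemble
  H = (EN − 2FM + GL) / (2(EG − F²)) = -125*u*v/(25*u^2 + 25*v^2 + 1)^(3/2).
At (u, v) = (0, -3): H = 0.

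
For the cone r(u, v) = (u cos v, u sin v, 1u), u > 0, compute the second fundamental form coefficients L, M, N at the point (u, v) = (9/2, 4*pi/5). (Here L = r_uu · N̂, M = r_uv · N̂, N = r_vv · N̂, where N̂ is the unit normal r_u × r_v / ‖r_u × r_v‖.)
L = 0;  M = 0;  N = 9*sqrt(2)/4

Compute the unit normal N̂(u, v) = (-sqrt(2)*u*cos(v)/(2*Abs(u)), -sqrt(2)*u*sin(v)/(2*Abs(u)), sqrt(2)*u/(2*Abs(u))), and the second partials r_uu, r_uv, r_vv. Take dot products:
  L(u, v) = r_uu · N̂ = 0,
  M(u, v) = r_uv · N̂ = 0,
  N(u, v) = r_vv · N̂ = sqrt(2)*u^2/(2*Abs(u)).
Evaluating at (u, v) = (9/2, 4*pi/5):
  L = 0, M = 0, N = 9*sqrt(2)/4.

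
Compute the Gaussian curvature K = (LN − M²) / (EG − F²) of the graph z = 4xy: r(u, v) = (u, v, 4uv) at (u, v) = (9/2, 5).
K = -16/525625

Coefficients of the first fundamental form: E = 16*v^2 + 1, F = 16*u*v, G = 16*u^2 + 1.
Coefficients of the second fundamental form: L = 0, M = 4/sqrt(16*u^2 + 16*v^2 + 1), N = 0.
Assemble K = (LN − M²)/(EG − F²) = -16/(256*u^4 + 512*u^2*v^2 + 32*u^2 + 256*v^4 + 32*v^2 + 1). At (u, v) = (9/2, 5): K = -16/525625.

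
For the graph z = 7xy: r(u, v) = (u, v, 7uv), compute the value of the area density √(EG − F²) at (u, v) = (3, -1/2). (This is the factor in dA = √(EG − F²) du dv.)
√(EG − F²)|_{(3, -1/2)} = sqrt(1817)/2

E = 49*v^2 + 1, F = 49*u*v, G = 49*u^2 + 1, so EG − F² = 49*u^2 + 49*v^2 + 1. Taking the positive square root: √(EG − F²) = sqrt(49*u^2 + 49*v^2 + 1). At (u, v) = (3, -1/2): sqrt(1817)/2.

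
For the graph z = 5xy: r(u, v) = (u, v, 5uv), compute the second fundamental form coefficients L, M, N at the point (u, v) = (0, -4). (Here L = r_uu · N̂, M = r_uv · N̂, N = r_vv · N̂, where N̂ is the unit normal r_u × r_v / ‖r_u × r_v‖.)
L = 0;  M = 5*sqrt(401)/401;  N = 0

Compute the unit normal N̂(u, v) = (-5*v/sqrt(25*u^2 + 25*v^2 + 1), -5*u/sqrt(25*u^2 + 25*v^2 + 1), 1/sqrt(25*u^2 + 25*v^2 + 1)), and the second partials r_uu, r_uv, r_vv. Take dot products:
  L(u, v) = r_uu · N̂ = 0,
  M(u, v) = r_uv · N̂ = 5/sqrt(25*u^2 + 25*v^2 + 1),
  N(u, v) = r_vv · N̂ = 0.
Evaluating at (u, v) = (0, -4):
  L = 0, M = 5*sqrt(401)/401, N = 0.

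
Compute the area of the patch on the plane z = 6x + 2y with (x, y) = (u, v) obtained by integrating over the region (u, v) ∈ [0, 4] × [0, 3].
Area = 12*sqrt(41)

Area = ∫∫ √(EG − F²) du dv with √(EG − F²) = sqrt(41). Integrating over [0, 4] × [0, 3] gives 12*sqrt(41).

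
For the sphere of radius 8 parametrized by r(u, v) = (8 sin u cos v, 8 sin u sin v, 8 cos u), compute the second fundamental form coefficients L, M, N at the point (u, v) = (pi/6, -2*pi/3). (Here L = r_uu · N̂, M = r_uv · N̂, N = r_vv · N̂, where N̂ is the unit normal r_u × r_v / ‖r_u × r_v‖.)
L = -8;  M = 0;  N = -2

Compute the unit normal N̂(u, v) = (sin(u)^2*cos(v)/Abs(sin(u)), sin(u)^2*sin(v)/Abs(sin(u)), sin(2*u)/(2*Abs(sin(u)))), and the second partials r_uu, r_uv, r_vv. Take dot products:
  L(u, v) = r_uu · N̂ = -8*sin(u)/Abs(sin(u)),
  M(u, v) = r_uv · N̂ = 0,
  N(u, v) = r_vv · N̂ = -8*sin(u)^3/Abs(sin(u)).
Evaluating at (u, v) = (pi/6, -2*pi/3):
  L = -8, M = 0, N = -2.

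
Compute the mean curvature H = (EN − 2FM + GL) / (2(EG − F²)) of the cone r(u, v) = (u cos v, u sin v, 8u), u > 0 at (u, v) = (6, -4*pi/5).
H = 2*sqrt(65)/195

With E = 65, F = 0, G = u^2, L = 0, M = 0, N = 8*sqrt(65)*u^2/(65*Abs(u)), assemble
  H = (EN − 2FM + GL) / (2(EG − F²)) = 4*sqrt(65)/(65*Abs(u)).
At (u, v) = (6, -4*pi/5): H = 2*sqrt(65)/195.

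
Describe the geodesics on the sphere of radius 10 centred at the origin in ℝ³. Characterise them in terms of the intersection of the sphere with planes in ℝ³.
Geodesics on the sphere of radius 10 are great circles — circles of radius 10 obtained as the intersection of the sphere with planes through the origin (the centre of the sphere).

A curve α(t) of nonzero constant speed on the sphere of radius 10 is a geodesic iff its acceleration α̈ is everywhere normal to the surface, i.e. parallel to the radial vector α(t). Then d/dt(α × α̇) = α̇ × α̇ + α × α̈ = 0, so α × α̇ is a constant vector n ≠ 0 and α(t) · n = 0 for all t: α lies in the plane through the origin with normal n. The intersection of that plane with the sphere is a circle of radius 10 (a great circle). Conversely, a great circle traversed at constant speed has centripetal acceleration pointing at the origin, hence normal to the sphere, so every great circle is a geodesic.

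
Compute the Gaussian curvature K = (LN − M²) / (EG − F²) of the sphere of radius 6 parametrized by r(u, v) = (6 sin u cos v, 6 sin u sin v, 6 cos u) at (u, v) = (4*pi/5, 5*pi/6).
K = 1/36

Coefficients of the first fundamental form: E = 36, F = 0, G = 36*sin(u)^2.
Coefficients of the second fundamental form: L = -6*sin(u)/Abs(sin(u)), M = 0, N = -6*sin(u)^3/Abs(sin(u)).
Assemble K = (LN − M²)/(EG − F²) = 1/36. At (u, v) = (4*pi/5, 5*pi/6): K = 1/36.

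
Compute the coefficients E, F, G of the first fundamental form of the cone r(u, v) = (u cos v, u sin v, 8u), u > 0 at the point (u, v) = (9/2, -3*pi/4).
E = 65;  F = 0;  G = 81/4

Partials: r_u = (cos(v), sin(v), 8), r_v = (-u*sin(v), u*cos(v), 0). As functions of (u, v):
  E = r_u · r_u = 65,
  F = r_u · r_v = 0,
  G = r_v · r_v = u^2.
Evaluating at (u, v) = (9/2, -3*pi/4): E = 65, F = 0, G = 81/4.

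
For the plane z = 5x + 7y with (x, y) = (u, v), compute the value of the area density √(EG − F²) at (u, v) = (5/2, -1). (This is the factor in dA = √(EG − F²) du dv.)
√(EG − F²)|_{(5/2, -1)} = 5*sqrt(3)

E = 26, F = 35, G = 50, so EG − F² = 75. Taking the positive square root: √(EG − F²) = 5*sqrt(3). At (u, v) = (5/2, -1): 5*sqrt(3).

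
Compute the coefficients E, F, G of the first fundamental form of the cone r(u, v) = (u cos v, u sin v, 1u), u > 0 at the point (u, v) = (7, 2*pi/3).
E = 2;  F = 0;  G = 49

Partials: r_u = (cos(v), sin(v), 1), r_v = (-u*sin(v), u*cos(v), 0). As functions of (u, v):
  E = r_u · r_u = 2,
  F = r_u · r_v = 0,
  G = r_v · r_v = u^2.
Evaluating at (u, v) = (7, 2*pi/3): E = 2, F = 0, G = 49.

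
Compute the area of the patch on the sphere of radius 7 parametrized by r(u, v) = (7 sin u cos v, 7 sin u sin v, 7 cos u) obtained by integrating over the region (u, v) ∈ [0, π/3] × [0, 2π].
Area = 49*pi

Area = ∫∫ √(EG − F²) du dv with √(EG − F²) = 49*Abs(sin(u)). Integrating over [0, π/3] × [0, 2π] gives 49*pi.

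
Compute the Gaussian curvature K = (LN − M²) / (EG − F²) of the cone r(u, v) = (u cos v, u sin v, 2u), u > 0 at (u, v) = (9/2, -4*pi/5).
K = 0

Coefficients of the first fundamental form: E = 5, F = 0, G = u^2.
Coefficients of the second fundamental form: L = 0, M = 0, N = 2*sqrt(5)*u^2/(5*Abs(u)).
Assemble K = (LN − M²)/(EG − F²) = 0. At (u, v) = (9/2, -4*pi/5): K = 0.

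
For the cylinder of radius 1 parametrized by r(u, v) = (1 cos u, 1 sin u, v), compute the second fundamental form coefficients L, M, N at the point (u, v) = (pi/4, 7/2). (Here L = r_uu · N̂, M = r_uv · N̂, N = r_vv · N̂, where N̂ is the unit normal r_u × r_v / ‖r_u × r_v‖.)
L = -1;  M = 0;  N = 0

Compute the unit normal N̂(u, v) = (cos(u), sin(u), 0), and the second partials r_uu, r_uv, r_vv. Take dot products:
  L(u, v) = r_uu · N̂ = -1,
  M(u, v) = r_uv · N̂ = 0,
  N(u, v) = r_vv · N̂ = 0.
Evaluating at (u, v) = (pi/4, 7/2):
  L = -1, M = 0, N = 0.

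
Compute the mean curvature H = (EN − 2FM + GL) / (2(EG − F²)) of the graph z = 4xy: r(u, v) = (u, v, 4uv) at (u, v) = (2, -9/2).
H = 576*sqrt(389)/151321

With E = 16*v^2 + 1, F = 16*u*v, G = 16*u^2 + 1, L = 0, M = 4/sqrt(16*u^2 + 16*v^2 + 1), N = 0, assemble
  H = (EN − 2FM + GL) / (2(EG − F²)) = -64*u*v/(16*u^2 + 16*v^2 + 1)^(3/2).
At (u, v) = (2, -9/2): H = 576*sqrt(389)/151321.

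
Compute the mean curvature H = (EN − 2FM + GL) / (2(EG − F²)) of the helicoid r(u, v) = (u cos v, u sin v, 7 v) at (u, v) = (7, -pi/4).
H = 0

With E = 1, F = 0, G = u^2 + 49, L = 0, M = -7/sqrt(u^2 + 49), N = 0, assemble
  H = (EN − 2FM + GL) / (2(EG − F²)) = 0.
At (u, v) = (7, -pi/4): H = 0.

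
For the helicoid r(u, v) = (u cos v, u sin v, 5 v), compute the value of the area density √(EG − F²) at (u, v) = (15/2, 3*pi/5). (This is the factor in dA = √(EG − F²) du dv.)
√(EG − F²)|_{(15/2, 3*pi/5)} = 5*sqrt(13)/2

E = 1, F = 0, G = u^2 + 25, so EG − F² = u^2 + 25. Taking the positive square root: √(EG − F²) = sqrt(u^2 + 25). At (u, v) = (15/2, 3*pi/5): 5*sqrt(13)/2.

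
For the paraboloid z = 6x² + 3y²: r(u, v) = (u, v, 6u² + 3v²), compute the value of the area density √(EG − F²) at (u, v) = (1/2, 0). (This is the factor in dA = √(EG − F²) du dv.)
√(EG − F²)|_{(1/2, 0)} = sqrt(37)

E = 144*u^2 + 1, F = 72*u*v, G = 36*v^2 + 1, so EG − F² = 144*u^2 + 36*v^2 + 1. Taking the positive square root: √(EG − F²) = sqrt(144*u^2 + 36*v^2 + 1). At (u, v) = (1/2, 0): sqrt(37).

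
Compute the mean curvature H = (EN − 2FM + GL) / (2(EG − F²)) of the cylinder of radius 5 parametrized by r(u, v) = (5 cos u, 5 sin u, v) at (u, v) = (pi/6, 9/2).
H = -1/10

With E = 25, F = 0, G = 1, L = -5, M = 0, N = 0, assemble
  H = (EN − 2FM + GL) / (2(EG − F²)) = -1/10.
At (u, v) = (pi/6, 9/2): H = -1/10.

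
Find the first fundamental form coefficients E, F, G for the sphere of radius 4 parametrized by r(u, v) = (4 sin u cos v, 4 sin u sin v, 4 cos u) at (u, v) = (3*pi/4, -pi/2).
E = 16;  F = 0;  G = 8

Partials: r_u = (4*cos(u)*cos(v), 4*sin(v)*cos(u), -4*sin(u)), r_v = (-4*sin(u)*sin(v), 4*sin(u)*cos(v), 0). As functions of (u, v):
  E = r_u · r_u = 16,
  F = r_u · r_v = 0,
  G = r_v · r_v = 16*sin(u)^2.
Evaluating at (u, v) = (3*pi/4, -pi/2): E = 16, F = 0, G = 8.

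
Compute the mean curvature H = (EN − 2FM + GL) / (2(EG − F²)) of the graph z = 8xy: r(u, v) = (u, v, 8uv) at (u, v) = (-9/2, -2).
H = -4608*sqrt(1553)/2411809

With E = 64*v^2 + 1, F = 64*u*v, G = 64*u^2 + 1, L = 0, M = 8/sqrt(64*u^2 + 64*v^2 + 1), N = 0, assemble
  H = (EN − 2FM + GL) / (2(EG − F²)) = -512*u*v/(64*u^2 + 64*v^2 + 1)^(3/2).
At (u, v) = (-9/2, -2): H = -4608*sqrt(1553)/2411809.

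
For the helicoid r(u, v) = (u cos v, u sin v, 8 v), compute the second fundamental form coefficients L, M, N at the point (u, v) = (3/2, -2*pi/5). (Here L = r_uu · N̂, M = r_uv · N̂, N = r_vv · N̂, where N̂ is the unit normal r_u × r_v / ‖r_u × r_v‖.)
L = 0;  M = -16*sqrt(265)/265;  N = 0

Compute the unit normal N̂(u, v) = (8*sin(v)/sqrt(u^2 + 64), -8*cos(v)/sqrt(u^2 + 64), u/sqrt(u^2 + 64)), and the second partials r_uu, r_uv, r_vv. Take dot products:
  L(u, v) = r_uu · N̂ = 0,
  M(u, v) = r_uv · N̂ = -8/sqrt(u^2 + 64),
  N(u, v) = r_vv · N̂ = 0.
Evaluating at (u, v) = (3/2, -2*pi/5):
  L = 0, M = -16*sqrt(265)/265, N = 0.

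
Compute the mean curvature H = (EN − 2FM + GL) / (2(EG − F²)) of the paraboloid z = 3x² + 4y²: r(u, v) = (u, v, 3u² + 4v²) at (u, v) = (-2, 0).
H = 583*sqrt(145)/21025

With E = 36*u^2 + 1, F = 48*u*v, G = 64*v^2 + 1, L = 6/sqrt(36*u^2 + 64*v^2 + 1), M = 0, N = 8/sqrt(36*u^2 + 64*v^2 + 1), assemble
  H = (EN − 2FM + GL) / (2(EG − F²)) = (144*u^2 + 192*v^2 + 7)/(36*u^2 + 64*v^2 + 1)^(3/2).
At (u, v) = (-2, 0): H = 583*sqrt(145)/21025.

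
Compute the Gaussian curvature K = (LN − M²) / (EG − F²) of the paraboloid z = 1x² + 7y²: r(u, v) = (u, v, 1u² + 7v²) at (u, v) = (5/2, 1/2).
K = 28/5625

Coefficients of the first fundamental form: E = 4*u^2 + 1, F = 28*u*v, G = 196*v^2 + 1.
Coefficients of the second fundamental form: L = 2/sqrt(4*u^2 + 196*v^2 + 1), M = 0, N = 14/sqrt(4*u^2 + 196*v^2 + 1).
Assemble K = (LN − M²)/(EG − F²) = 28/(16*u^4 + 1568*u^2*v^2 + 8*u^2 + 38416*v^4 + 392*v^2 + 1). At (u, v) = (5/2, 1/2): K = 28/5625.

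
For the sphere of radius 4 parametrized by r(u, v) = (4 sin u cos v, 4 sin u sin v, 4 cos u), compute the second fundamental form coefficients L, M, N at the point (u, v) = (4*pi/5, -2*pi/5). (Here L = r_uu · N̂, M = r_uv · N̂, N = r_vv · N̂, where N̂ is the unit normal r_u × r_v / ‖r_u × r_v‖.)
L = -4;  M = 0;  N = -5/2 + sqrt(5)/2

Compute the unit normal N̂(u, v) = (sin(u)^2*cos(v)/Abs(sin(u)), sin(u)^2*sin(v)/Abs(sin(u)), sin(2*u)/(2*Abs(sin(u)))), and the second partials r_uu, r_uv, r_vv. Take dot products:
  L(u, v) = r_uu · N̂ = -4*sin(u)/Abs(sin(u)),
  M(u, v) = r_uv · N̂ = 0,
  N(u, v) = r_vv · N̂ = -4*sin(u)^3/Abs(sin(u)).
Evaluating at (u, v) = (4*pi/5, -2*pi/5):
  L = -4, M = 0, N = -5/2 + sqrt(5)/2.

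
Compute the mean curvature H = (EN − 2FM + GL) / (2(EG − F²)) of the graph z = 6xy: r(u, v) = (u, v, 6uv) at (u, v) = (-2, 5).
H = 432*sqrt(1045)/218405

With E = 36*v^2 + 1, F = 36*u*v, G = 36*u^2 + 1, L = 0, M = 6/sqrt(36*u^2 + 36*v^2 + 1), N = 0, assemble
  H = (EN − 2FM + GL) / (2(EG − F²)) = -216*u*v/(36*u^2 + 36*v^2 + 1)^(3/2).
At (u, v) = (-2, 5): H = 432*sqrt(1045)/218405.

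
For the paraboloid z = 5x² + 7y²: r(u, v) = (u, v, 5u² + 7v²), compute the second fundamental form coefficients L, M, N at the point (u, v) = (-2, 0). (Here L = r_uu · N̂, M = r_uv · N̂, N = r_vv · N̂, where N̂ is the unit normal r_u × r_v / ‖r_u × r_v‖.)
L = 10*sqrt(401)/401;  M = 0;  N = 14*sqrt(401)/401

Compute the unit normal N̂(u, v) = (-10*u/sqrt(100*u^2 + 196*v^2 + 1), -14*v/sqrt(100*u^2 + 196*v^2 + 1), 1/sqrt(100*u^2 + 196*v^2 + 1)), and the second partials r_uu, r_uv, r_vv. Take dot products:
  L(u, v) = r_uu · N̂ = 10/sqrt(100*u^2 + 196*v^2 + 1),
  M(u, v) = r_uv · N̂ = 0,
  N(u, v) = r_vv · N̂ = 14/sqrt(100*u^2 + 196*v^2 + 1).
Evaluating at (u, v) = (-2, 0):
  L = 10*sqrt(401)/401, M = 0, N = 14*sqrt(401)/401.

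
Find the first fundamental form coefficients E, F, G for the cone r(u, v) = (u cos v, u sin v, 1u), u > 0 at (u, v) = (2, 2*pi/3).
E = 2;  F = 0;  G = 4

Partials: r_u = (cos(v), sin(v), 1), r_v = (-u*sin(v), u*cos(v), 0). As functions of (u, v):
  E = r_u · r_u = 2,
  F = r_u · r_v = 0,
  G = r_v · r_v = u^2.
Evaluating at (u, v) = (2, 2*pi/3): E = 2, F = 0, G = 4.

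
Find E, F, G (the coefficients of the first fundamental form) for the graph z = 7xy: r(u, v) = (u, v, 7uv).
E = 49*v^2 + 1;  F = 49*u*v;  G = 49*u^2 + 1

Compute partials: r_u = (1, 0, 7*v), r_v = (0, 1, 7*u). Then
  E = r_u · r_u = 49*v^2 + 1,
  F = r_u · r_v = 49*u*v,
  G = r_v · r_v = 49*u^2 + 1.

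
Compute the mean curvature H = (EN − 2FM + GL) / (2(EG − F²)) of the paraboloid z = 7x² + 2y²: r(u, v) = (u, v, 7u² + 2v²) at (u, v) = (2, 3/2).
H = 1829*sqrt(821)/674041

With E = 196*u^2 + 1, F = 56*u*v, G = 16*v^2 + 1, L = 14/sqrt(196*u^2 + 16*v^2 + 1), M = 0, N = 4/sqrt(196*u^2 + 16*v^2 + 1), assemble
  H = (EN − 2FM + GL) / (2(EG − F²)) = (392*u^2 + 112*v^2 + 9)/(196*u^2 + 16*v^2 + 1)^(3/2).
At (u, v) = (2, 3/2): H = 1829*sqrt(821)/674041.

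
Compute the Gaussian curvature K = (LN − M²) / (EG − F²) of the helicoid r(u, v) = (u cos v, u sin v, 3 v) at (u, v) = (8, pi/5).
K = -9/5329

Coefficients of the first fundamental form: E = 1, F = 0, G = u^2 + 9.
Coefficients of the second fundamental form: L = 0, M = -3/sqrt(u^2 + 9), N = 0.
Assemble K = (LN − M²)/(EG − F²) = -9/(u^2 + 9)^2. At (u, v) = (8, pi/5): K = -9/5329.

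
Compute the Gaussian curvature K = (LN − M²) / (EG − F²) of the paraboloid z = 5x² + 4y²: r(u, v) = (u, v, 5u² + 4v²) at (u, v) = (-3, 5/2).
K = 80/1692601

Coefficients of the first fundamental form: E = 100*u^2 + 1, F = 80*u*v, G = 64*v^2 + 1.
Coefficients of the second fundamental form: L = 10/sqrt(100*u^2 + 64*v^2 + 1), M = 0, N = 8/sqrt(100*u^2 + 64*v^2 + 1).
Assemble K = (LN − M²)/(EG − F²) = 80/(10000*u^4 + 12800*u^2*v^2 + 200*u^2 + 4096*v^4 + 128*v^2 + 1). At (u, v) = (-3, 5/2): K = 80/1692601.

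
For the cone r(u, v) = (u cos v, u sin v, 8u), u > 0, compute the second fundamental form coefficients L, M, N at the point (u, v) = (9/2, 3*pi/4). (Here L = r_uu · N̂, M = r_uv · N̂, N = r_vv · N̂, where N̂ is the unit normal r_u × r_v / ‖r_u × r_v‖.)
L = 0;  M = 0;  N = 36*sqrt(65)/65

Compute the unit normal N̂(u, v) = (-8*sqrt(65)*u*cos(v)/(65*Abs(u)), -8*sqrt(65)*u*sin(v)/(65*Abs(u)), sqrt(65)*u/(65*Abs(u))), and the second partials r_uu, r_uv, r_vv. Take dot products:
  L(u, v) = r_uu · N̂ = 0,
  M(u, v) = r_uv · N̂ = 0,
  N(u, v) = r_vv · N̂ = 8*sqrt(65)*u^2/(65*Abs(u)).
Evaluating at (u, v) = (9/2, 3*pi/4):
  L = 0, M = 0, N = 36*sqrt(65)/65.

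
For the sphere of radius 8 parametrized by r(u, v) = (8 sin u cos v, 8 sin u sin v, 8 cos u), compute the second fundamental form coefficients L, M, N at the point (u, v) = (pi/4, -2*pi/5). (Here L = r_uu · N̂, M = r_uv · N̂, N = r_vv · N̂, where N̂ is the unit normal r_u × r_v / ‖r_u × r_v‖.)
L = -8;  M = 0;  N = -4

Compute the unit normal N̂(u, v) = (sin(u)^2*cos(v)/Abs(sin(u)), sin(u)^2*sin(v)/Abs(sin(u)), sin(2*u)/(2*Abs(sin(u)))), and the second partials r_uu, r_uv, r_vv. Take dot products:
  L(u, v) = r_uu · N̂ = -8*sin(u)/Abs(sin(u)),
  M(u, v) = r_uv · N̂ = 0,
  N(u, v) = r_vv · N̂ = -8*sin(u)^3/Abs(sin(u)).
Evaluating at (u, v) = (pi/4, -2*pi/5):
  L = -8, M = 0, N = -4.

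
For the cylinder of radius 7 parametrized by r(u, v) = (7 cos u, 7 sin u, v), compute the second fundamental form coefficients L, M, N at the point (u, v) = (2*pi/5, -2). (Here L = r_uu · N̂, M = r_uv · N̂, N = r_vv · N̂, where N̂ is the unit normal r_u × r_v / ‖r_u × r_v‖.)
L = -7;  M = 0;  N = 0

Compute the unit normal N̂(u, v) = (cos(u), sin(u), 0), and the second partials r_uu, r_uv, r_vv. Take dot products:
  L(u, v) = r_uu · N̂ = -7,
  M(u, v) = r_uv · N̂ = 0,
  N(u, v) = r_vv · N̂ = 0.
Evaluating at (u, v) = (2*pi/5, -2):
  L = -7, M = 0, N = 0.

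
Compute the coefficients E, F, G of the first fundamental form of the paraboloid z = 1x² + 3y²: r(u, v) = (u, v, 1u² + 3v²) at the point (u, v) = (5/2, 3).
E = 26;  F = 90;  G = 325

Partials: r_u = (1, 0, 2*u), r_v = (0, 1, 6*v). As functions of (u, v):
  E = r_u · r_u = 4*u^2 + 1,
  F = r_u · r_v = 12*u*v,
  G = r_v · r_v = 36*v^2 + 1.
Evaluating at (u, v) = (5/2, 3): E = 26, F = 90, G = 325.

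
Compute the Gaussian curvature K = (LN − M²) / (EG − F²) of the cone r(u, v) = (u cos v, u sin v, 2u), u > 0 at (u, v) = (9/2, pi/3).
K = 0

Coefficients of the first fundamental form: E = 5, F = 0, G = u^2.
Coefficients of the second fundamental form: L = 0, M = 0, N = 2*sqrt(5)*u^2/(5*Abs(u)).
Assemble K = (LN − M²)/(EG − F²) = 0. At (u, v) = (9/2, pi/3): K = 0.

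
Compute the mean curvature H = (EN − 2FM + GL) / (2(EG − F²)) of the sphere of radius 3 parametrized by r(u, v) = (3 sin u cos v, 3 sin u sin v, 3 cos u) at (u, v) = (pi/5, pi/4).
H = -1/3

With E = 9, F = 0, G = 9*sin(u)^2, L = -3*sin(u)/Abs(sin(u)), M = 0, N = -3*sin(u)^3/Abs(sin(u)), assemble
  H = (EN − 2FM + GL) / (2(EG − F²)) = -sin(u)/(3*Abs(sin(u))).
At (u, v) = (pi/5, pi/4): H = -1/3.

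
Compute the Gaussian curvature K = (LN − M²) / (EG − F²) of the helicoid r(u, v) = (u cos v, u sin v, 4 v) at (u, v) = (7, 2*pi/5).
K = -16/4225

Coefficients of the first fundamental form: E = 1, F = 0, G = u^2 + 16.
Coefficients of the second fundamental form: L = 0, M = -4/sqrt(u^2 + 16), N = 0.
Assemble K = (LN − M²)/(EG − F²) = -16/(u^2 + 16)^2. At (u, v) = (7, 2*pi/5): K = -16/4225.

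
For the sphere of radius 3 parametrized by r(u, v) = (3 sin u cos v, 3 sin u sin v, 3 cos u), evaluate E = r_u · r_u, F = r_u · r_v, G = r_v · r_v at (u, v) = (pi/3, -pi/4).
E = 9;  F = 0;  G = 27/4

Partials: r_u = (3*cos(u)*cos(v), 3*sin(v)*cos(u), -3*sin(u)), r_v = (-3*sin(u)*sin(v), 3*sin(u)*cos(v), 0). As functions of (u, v):
  E = r_u · r_u = 9,
  F = r_u · r_v = 0,
  G = r_v · r_v = 9*sin(u)^2.
Evaluating at (u, v) = (pi/3, -pi/4): E = 9, F = 0, G = 27/4.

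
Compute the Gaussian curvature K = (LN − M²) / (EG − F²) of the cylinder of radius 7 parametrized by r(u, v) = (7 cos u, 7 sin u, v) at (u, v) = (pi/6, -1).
K = 0

Coefficients of the first fundamental form: E = 49, F = 0, G = 1.
Coefficients of the second fundamental form: L = -7, M = 0, N = 0.
Assemble K = (LN − M²)/(EG − F²) = 0. At (u, v) = (pi/6, -1): K = 0.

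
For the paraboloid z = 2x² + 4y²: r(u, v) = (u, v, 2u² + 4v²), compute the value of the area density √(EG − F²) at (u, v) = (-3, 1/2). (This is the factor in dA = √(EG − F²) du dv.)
√(EG − F²)|_{(-3, 1/2)} = sqrt(161)

E = 16*u^2 + 1, F = 32*u*v, G = 64*v^2 + 1, so EG − F² = 16*u^2 + 64*v^2 + 1. Taking the positive square root: √(EG − F²) = sqrt(16*u^2 + 64*v^2 + 1). At (u, v) = (-3, 1/2): sqrt(161).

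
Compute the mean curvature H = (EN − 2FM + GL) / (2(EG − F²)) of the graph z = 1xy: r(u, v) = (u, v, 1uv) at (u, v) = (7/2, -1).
H = 28*sqrt(57)/3249

With E = v^2 + 1, F = u*v, G = u^2 + 1, L = 0, M = 1/sqrt(u^2 + v^2 + 1), N = 0, assemble
  H = (EN − 2FM + GL) / (2(EG − F²)) = -u*v/(u^2 + v^2 + 1)^(3/2).
At (u, v) = (7/2, -1): H = 28*sqrt(57)/3249.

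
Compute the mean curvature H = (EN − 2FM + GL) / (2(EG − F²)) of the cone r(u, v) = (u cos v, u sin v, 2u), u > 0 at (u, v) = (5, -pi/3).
H = sqrt(5)/25

With E = 5, F = 0, G = u^2, L = 0, M = 0, N = 2*sqrt(5)*u^2/(5*Abs(u)), assemble
  H = (EN − 2FM + GL) / (2(EG − F²)) = sqrt(5)/(5*Abs(u)).
At (u, v) = (5, -pi/3): H = sqrt(5)/25.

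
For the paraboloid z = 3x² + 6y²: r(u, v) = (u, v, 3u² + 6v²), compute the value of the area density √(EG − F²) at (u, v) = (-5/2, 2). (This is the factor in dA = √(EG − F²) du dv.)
√(EG − F²)|_{(-5/2, 2)} = sqrt(802)

E = 36*u^2 + 1, F = 72*u*v, G = 144*v^2 + 1, so EG − F² = 36*u^2 + 144*v^2 + 1. Taking the positive square root: √(EG − F²) = sqrt(36*u^2 + 144*v^2 + 1). At (u, v) = (-5/2, 2): sqrt(802).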